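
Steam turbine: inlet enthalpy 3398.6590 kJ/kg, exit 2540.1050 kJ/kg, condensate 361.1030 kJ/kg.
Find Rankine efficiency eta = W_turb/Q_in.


W = 858.5540 kJ/kg
Q_in = 3037.5560 kJ/kg
eta = 0.2826 = 28.2646%

eta = 28.2646%


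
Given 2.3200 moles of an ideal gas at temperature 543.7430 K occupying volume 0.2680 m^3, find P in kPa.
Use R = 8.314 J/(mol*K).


P = nRT/V = 2.3200 * 8.314 * 543.7430 / 0.2680
= 10487.9760 / 0.2680 = 39134.2387 Pa = 39.1342 kPa

39.1342 kPa


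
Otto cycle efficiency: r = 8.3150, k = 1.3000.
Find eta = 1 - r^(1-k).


r^(k-1) = 1.8878
eta = 1 - 1/1.8878 = 0.4703 = 47.0286%

47.0286%


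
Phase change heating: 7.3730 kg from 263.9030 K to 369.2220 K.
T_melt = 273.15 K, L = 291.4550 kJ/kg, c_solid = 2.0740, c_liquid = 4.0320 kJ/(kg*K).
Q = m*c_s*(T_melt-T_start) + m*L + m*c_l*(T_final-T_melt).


Q1 (sensible, solid) = 7.3730 * 2.0740 * 9.2470 = 141.4014 kJ
Q2 (latent) = 7.3730 * 291.4550 = 2148.8977 kJ
Q3 (sensible, liquid) = 7.3730 * 4.0320 * 96.0720 = 2856.0223 kJ
Q_total = 5146.3214 kJ

5146.3214 kJ


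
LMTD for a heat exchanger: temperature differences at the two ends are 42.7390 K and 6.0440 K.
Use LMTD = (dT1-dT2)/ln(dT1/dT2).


dT1/dT2 = 7.0713
ln(dT1/dT2) = 1.9560
LMTD = 36.6950 / 1.9560 = 18.7598 K

18.7598 K


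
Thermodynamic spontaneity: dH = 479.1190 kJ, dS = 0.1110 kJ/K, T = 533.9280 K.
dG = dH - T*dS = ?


T*dS = 533.9280 * 0.1110 = 59.2660 kJ
dG = 479.1190 - 59.2660 = 419.8530 kJ (non-spontaneous)

dG = 419.8530 kJ, non-spontaneous


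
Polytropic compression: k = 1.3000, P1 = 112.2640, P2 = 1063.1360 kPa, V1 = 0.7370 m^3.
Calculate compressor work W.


(k-1)/k = 0.2308
(P2/P1)^exp = 1.6800
W = 4.3333 * 112.2640 * 0.7370 * (1.6800 - 1) = 243.8056 kJ

243.8056 kJ


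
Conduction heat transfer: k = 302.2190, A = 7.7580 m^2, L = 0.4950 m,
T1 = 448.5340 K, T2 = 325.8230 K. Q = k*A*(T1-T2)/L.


dT = 122.7110 K
Q = 302.2190 * 7.7580 * 122.7110 / 0.4950 = 581232.4273 W

581232.4273 W


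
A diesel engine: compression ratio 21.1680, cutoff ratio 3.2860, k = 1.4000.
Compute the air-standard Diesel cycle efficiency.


r^(k-1) = 3.3906
rc^k = 5.2885
eta = 0.6048 = 60.4786%

60.4786%


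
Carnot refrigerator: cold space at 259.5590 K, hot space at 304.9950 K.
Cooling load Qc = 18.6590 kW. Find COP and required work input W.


COP = 259.5590 / 45.4360 = 5.7126
W = 18.6590 / 5.7126 = 3.2663 kW

COP = 5.7126, W = 3.2663 kW


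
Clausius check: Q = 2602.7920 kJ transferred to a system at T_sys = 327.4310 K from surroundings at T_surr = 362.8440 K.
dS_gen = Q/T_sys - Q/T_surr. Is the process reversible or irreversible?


dS_sys = 2602.7920/327.4310 = 7.9491 kJ/K
dS_surr = -2602.7920/362.8440 = -7.1733 kJ/K
dS_gen = 7.9491 - 7.1733 = 0.7758 kJ/K (irreversible)

dS_gen = 0.7758 kJ/K, irreversible


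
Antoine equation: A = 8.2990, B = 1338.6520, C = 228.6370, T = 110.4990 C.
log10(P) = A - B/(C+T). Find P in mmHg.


C+T = 339.1360
B/(C+T) = 3.9472
log10(P) = 8.2990 - 3.9472 = 4.3518
P = 10^4.3518 = 22477.9963 mmHg

22477.9963 mmHg


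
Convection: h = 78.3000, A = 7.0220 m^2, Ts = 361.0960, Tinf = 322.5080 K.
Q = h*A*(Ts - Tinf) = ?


dT = 38.5880 K
Q = 78.3000 * 7.0220 * 38.5880 = 21216.5545 W

21216.5545 W


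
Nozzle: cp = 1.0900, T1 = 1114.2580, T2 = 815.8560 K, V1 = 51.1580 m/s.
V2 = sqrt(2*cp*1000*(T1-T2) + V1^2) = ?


dT = 298.4020 K
2*cp*1000*dT = 650516.3600
V1^2 = 2617.1410
V2 = sqrt(653133.5010) = 808.1668 m/s

808.1668 m/s


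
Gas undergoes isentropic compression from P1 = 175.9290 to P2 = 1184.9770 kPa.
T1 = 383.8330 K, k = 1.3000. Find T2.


(k-1)/k = 0.2308
(P2/P1)^exp = 1.5530
T2 = 383.8330 * 1.5530 = 596.0809 K

596.0809 K


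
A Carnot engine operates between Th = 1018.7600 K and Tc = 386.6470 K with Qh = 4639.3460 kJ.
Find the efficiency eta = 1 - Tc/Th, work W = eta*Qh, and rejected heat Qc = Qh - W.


eta = 1 - 386.6470/1018.7600 = 0.6205
W = 0.6205 * 4639.3460 = 2878.5886 kJ
Qc = 4639.3460 - 2878.5886 = 1760.7574 kJ

eta = 62.0473%, W = 2878.5886 kJ, Qc = 1760.7574 kJ


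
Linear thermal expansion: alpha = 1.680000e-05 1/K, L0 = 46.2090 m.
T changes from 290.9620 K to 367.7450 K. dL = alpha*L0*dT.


dT = 76.7830 K
dL = 1.680000e-05 * 46.2090 * 76.7830 = 0.059608 m
L_final = 46.268608 m

dL = 0.059608 m


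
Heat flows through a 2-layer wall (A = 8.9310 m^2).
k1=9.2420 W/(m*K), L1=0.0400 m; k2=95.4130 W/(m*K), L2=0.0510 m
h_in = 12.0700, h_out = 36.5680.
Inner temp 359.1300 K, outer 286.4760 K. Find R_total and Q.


R_conv_in = 1/(12.0700*8.9310) = 0.0093
R_1 = 0.0400/(9.2420*8.9310) = 0.0005
R_2 = 0.0510/(95.4130*8.9310) = 5.9850e-05
R_conv_out = 1/(36.5680*8.9310) = 0.0031
R_total = 0.0129 K/W
Q = 72.6540 / 0.0129 = 5639.4824 W

R_total = 0.0129 K/W, Q = 5639.4824 W


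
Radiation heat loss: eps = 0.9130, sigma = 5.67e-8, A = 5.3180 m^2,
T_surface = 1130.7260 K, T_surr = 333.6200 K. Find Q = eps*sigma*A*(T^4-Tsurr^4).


T^4 = 1.6347e+12
Tsurr^4 = 1.2388e+10
Q = 0.9130 * 5.67e-8 * 5.3180 * 1.6223e+12 = 446609.4227 W

446609.4227 W


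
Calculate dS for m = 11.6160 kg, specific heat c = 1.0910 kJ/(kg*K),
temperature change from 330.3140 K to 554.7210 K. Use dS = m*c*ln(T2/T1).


T2/T1 = 1.6794
ln(T2/T1) = 0.5184
dS = 11.6160 * 1.0910 * 0.5184 = 6.5700 kJ/K

6.5700 kJ/K


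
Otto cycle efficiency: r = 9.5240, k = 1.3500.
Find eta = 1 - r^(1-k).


r^(k-1) = 2.2008
eta = 1 - 1/2.2008 = 0.5456 = 54.5626%

54.5626%


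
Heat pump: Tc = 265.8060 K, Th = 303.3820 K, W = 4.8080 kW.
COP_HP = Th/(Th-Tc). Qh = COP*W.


COP = 303.3820 / 37.5760 = 8.0738
Qh = 8.0738 * 4.8080 = 38.8189 kW

COP = 8.0738, Qh = 38.8189 kW


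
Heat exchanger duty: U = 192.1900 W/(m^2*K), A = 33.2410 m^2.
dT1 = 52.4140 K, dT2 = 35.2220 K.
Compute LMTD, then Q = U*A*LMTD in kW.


LMTD = 43.2500 K
Q = 192.1900 * 33.2410 * 43.2500 = 276306.4541 W = 276.3065 kW

276.3065 kW


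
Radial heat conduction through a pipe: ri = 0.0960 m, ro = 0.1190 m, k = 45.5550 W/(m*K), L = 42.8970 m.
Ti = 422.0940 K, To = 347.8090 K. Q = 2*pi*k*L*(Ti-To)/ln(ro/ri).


dT = 74.2850 K
ln(ro/ri) = 0.2148
Q = 2*pi*45.5550*42.8970*74.2850 / 0.2148 = 4246778.6979 W

4246778.6979 W


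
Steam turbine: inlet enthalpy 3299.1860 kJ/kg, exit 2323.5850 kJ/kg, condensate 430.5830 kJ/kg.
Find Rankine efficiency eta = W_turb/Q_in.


W = 975.6010 kJ/kg
Q_in = 2868.6030 kJ/kg
eta = 0.3401 = 34.0096%

eta = 34.0096%


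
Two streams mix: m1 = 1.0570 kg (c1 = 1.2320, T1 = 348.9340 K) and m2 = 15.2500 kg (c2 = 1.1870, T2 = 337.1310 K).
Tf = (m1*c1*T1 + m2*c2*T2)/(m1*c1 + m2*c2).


num = 6557.0513
den = 19.4040
Tf = 337.9231 K

337.9231 K


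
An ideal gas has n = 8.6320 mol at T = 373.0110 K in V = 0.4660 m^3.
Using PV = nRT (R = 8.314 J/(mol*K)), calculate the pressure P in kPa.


P = nRT/V = 8.6320 * 8.314 * 373.0110 / 0.4660
= 26769.6745 / 0.4660 = 57445.6535 Pa = 57.4457 kPa

57.4457 kPa


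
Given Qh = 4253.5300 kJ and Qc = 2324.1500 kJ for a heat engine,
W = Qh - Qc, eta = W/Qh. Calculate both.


W = 4253.5300 - 2324.1500 = 1929.3800 kJ
eta = 1929.3800 / 4253.5300 = 0.4536 = 45.3595%

W = 1929.3800 kJ, eta = 45.3595%


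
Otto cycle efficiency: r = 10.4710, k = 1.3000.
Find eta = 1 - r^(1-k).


r^(k-1) = 2.0230
eta = 1 - 1/2.0230 = 0.5057 = 50.5685%

50.5685%


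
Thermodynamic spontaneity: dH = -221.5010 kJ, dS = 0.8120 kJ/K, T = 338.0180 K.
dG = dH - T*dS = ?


T*dS = 338.0180 * 0.8120 = 274.4706 kJ
dG = -221.5010 - 274.4706 = -495.9716 kJ (spontaneous)

dG = -495.9716 kJ, spontaneous


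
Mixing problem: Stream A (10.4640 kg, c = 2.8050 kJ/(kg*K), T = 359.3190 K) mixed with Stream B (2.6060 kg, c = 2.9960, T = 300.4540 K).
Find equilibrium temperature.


num = 12892.3763
den = 37.1591
Tf = 346.9508 K

346.9508 K


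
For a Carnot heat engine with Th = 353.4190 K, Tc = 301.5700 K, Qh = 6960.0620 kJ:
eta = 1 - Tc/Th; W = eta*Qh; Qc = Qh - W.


eta = 1 - 301.5700/353.4190 = 0.1467
W = 0.1467 * 6960.0620 = 1021.0890 kJ
Qc = 6960.0620 - 1021.0890 = 5938.9730 kJ

eta = 14.6707%, W = 1021.0890 kJ, Qc = 5938.9730 kJ


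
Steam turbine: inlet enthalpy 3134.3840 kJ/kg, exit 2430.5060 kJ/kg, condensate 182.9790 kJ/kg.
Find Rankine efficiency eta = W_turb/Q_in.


W = 703.8780 kJ/kg
Q_in = 2951.4050 kJ/kg
eta = 0.2385 = 23.8489%

eta = 23.8489%


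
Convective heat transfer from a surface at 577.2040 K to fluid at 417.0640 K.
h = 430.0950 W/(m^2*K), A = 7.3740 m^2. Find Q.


dT = 160.1400 K
Q = 430.0950 * 7.3740 * 160.1400 = 507887.2977 W

507887.2977 W


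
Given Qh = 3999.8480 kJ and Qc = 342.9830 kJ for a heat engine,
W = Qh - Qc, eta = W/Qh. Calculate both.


W = 3999.8480 - 342.9830 = 3656.8650 kJ
eta = 3656.8650 / 3999.8480 = 0.9143 = 91.4251%

W = 3656.8650 kJ, eta = 91.4251%


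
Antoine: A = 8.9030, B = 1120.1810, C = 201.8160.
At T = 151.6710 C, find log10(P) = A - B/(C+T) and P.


C+T = 353.4870
B/(C+T) = 3.1689
log10(P) = 8.9030 - 3.1689 = 5.7341
P = 10^5.7341 = 542069.0449 mmHg

542069.0449 mmHg


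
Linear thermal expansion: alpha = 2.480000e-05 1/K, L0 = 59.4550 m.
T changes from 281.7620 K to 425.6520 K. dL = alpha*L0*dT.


dT = 143.8900 K
dL = 2.480000e-05 * 59.4550 * 143.8900 = 0.212164 m
L_final = 59.667164 m

dL = 0.212164 m


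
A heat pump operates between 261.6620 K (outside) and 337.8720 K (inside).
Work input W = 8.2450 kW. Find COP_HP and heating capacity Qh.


COP = 337.8720 / 76.2100 = 4.4334
Qh = 4.4334 * 8.2450 = 36.5537 kW

COP = 4.4334, Qh = 36.5537 kW


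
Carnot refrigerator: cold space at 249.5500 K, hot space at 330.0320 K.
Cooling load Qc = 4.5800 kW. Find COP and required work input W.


COP = 249.5500 / 80.4820 = 3.1007
W = 4.5800 / 3.1007 = 1.4771 kW

COP = 3.1007, W = 1.4771 kW


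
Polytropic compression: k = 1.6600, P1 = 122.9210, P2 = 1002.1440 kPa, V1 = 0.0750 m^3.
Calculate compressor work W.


(k-1)/k = 0.3976
(P2/P1)^exp = 2.3032
W = 2.5152 * 122.9210 * 0.0750 * (2.3032 - 1) = 30.2170 kJ

30.2170 kJ


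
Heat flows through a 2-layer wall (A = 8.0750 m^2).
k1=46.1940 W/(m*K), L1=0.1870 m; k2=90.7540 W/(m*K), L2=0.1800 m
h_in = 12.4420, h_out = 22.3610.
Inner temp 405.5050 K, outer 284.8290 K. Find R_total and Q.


R_conv_in = 1/(12.4420*8.0750) = 0.0100
R_1 = 0.1870/(46.1940*8.0750) = 0.0005
R_2 = 0.1800/(90.7540*8.0750) = 0.0002
R_conv_out = 1/(22.3610*8.0750) = 0.0055
R_total = 0.0162 K/W
Q = 120.6760 / 0.0162 = 7431.5148 W

R_total = 0.0162 K/W, Q = 7431.5148 W


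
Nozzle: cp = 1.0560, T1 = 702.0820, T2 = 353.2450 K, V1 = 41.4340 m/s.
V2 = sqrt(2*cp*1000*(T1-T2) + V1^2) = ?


dT = 348.8370 K
2*cp*1000*dT = 736743.7440
V1^2 = 1716.7764
V2 = sqrt(738460.5204) = 859.3373 m/s

859.3373 m/s


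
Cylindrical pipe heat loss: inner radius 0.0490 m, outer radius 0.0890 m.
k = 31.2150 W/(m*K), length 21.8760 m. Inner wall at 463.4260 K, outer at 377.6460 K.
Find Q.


dT = 85.7800 K
ln(ro/ri) = 0.5968
Q = 2*pi*31.2150*21.8760*85.7800 / 0.5968 = 616675.4431 W

616675.4431 W


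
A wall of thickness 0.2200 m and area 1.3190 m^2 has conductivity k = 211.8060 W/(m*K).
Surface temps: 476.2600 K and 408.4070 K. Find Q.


dT = 67.8530 K
Q = 211.8060 * 1.3190 * 67.8530 / 0.2200 = 86164.7093 W

86164.7093 W


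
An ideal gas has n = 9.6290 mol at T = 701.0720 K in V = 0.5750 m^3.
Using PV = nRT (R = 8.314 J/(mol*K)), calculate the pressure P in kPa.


P = nRT/V = 9.6290 * 8.314 * 701.0720 / 0.5750
= 56124.6737 / 0.5750 = 97608.1282 Pa = 97.6081 kPa

97.6081 kPa


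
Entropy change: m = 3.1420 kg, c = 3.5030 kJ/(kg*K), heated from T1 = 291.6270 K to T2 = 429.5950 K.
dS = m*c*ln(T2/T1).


T2/T1 = 1.4731
ln(T2/T1) = 0.3874
dS = 3.1420 * 3.5030 * 0.3874 = 4.2635 kJ/K

4.2635 kJ/K


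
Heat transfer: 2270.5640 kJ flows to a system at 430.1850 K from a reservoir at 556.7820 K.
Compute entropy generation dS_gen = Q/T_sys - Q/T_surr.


dS_sys = 2270.5640/430.1850 = 5.2781 kJ/K
dS_surr = -2270.5640/556.7820 = -4.0780 kJ/K
dS_gen = 5.2781 - 4.0780 = 1.2001 kJ/K (irreversible)

dS_gen = 1.2001 kJ/K, irreversible


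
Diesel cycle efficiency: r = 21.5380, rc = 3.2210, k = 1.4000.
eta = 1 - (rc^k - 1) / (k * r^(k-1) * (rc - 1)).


r^(k-1) = 3.4141
rc^k = 5.1427
eta = 0.6098 = 60.9771%

60.9771%


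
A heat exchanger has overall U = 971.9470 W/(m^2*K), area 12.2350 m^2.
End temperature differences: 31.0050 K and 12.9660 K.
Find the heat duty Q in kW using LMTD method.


LMTD = 20.6912 K
Q = 971.9470 * 12.2350 * 20.6912 = 246055.5791 W = 246.0556 kW

246.0556 kW


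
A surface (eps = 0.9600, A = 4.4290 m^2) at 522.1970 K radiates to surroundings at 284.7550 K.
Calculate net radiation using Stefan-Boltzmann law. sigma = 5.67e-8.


T^4 = 7.4360e+10
Tsurr^4 = 6.5748e+09
Q = 0.9600 * 5.67e-8 * 4.4290 * 6.7785e+10 = 16341.5219 W

16341.5219 W


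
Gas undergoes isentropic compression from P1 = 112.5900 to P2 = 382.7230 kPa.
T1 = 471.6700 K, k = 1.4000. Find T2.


(k-1)/k = 0.2857
(P2/P1)^exp = 1.4185
T2 = 471.6700 * 1.4185 = 669.0560 K

669.0560 K


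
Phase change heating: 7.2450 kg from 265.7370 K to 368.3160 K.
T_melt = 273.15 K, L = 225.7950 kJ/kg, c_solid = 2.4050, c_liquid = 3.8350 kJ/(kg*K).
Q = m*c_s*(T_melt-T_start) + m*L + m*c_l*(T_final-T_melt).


Q1 (sensible, solid) = 7.2450 * 2.4050 * 7.4130 = 129.1658 kJ
Q2 (latent) = 7.2450 * 225.7950 = 1635.8848 kJ
Q3 (sensible, liquid) = 7.2450 * 3.8350 * 95.1660 = 2644.1469 kJ
Q_total = 4409.1974 kJ

4409.1974 kJ


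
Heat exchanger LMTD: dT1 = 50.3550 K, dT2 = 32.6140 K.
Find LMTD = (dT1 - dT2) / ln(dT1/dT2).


dT1/dT2 = 1.5440
ln(dT1/dT2) = 0.4344
LMTD = 17.7410 / 0.4344 = 40.8444 K

40.8444 K


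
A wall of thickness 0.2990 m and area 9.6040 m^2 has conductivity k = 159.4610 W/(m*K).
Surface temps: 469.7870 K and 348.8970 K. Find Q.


dT = 120.8900 K
Q = 159.4610 * 9.6040 * 120.8900 / 0.2990 = 619192.6948 W

619192.6948 W


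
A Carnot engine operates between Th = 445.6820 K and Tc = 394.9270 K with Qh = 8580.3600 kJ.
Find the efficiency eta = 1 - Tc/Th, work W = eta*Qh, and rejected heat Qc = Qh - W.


eta = 1 - 394.9270/445.6820 = 0.1139
W = 0.1139 * 8580.3600 = 977.1455 kJ
Qc = 8580.3600 - 977.1455 = 7603.2145 kJ

eta = 11.3882%, W = 977.1455 kJ, Qc = 7603.2145 kJ


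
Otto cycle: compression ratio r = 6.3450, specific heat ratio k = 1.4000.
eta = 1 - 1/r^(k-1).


r^(k-1) = 2.0940
eta = 1 - 1/2.0940 = 0.5224 = 52.2441%

52.2441%


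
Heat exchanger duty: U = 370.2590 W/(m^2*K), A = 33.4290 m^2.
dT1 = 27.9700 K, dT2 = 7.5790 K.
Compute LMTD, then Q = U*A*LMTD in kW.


LMTD = 15.6163 K
Q = 370.2590 * 33.4290 * 15.6163 = 193288.9763 W = 193.2890 kW

193.2890 kW


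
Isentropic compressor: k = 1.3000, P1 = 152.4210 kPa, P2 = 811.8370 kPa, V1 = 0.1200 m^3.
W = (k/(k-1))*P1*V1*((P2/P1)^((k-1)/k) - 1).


(k-1)/k = 0.2308
(P2/P1)^exp = 1.4711
W = 4.3333 * 152.4210 * 0.1200 * (1.4711 - 1) = 37.3373 kJ

37.3373 kJ


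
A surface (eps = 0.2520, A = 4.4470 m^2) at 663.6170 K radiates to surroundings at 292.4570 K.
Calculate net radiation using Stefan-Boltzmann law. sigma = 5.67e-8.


T^4 = 1.9394e+11
Tsurr^4 = 7.3156e+09
Q = 0.2520 * 5.67e-8 * 4.4470 * 1.8663e+11 = 11858.2868 W

11858.2868 W


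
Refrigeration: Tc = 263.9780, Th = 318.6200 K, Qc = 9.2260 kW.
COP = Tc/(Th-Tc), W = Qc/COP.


COP = 263.9780 / 54.6420 = 4.8310
W = 9.2260 / 4.8310 = 1.9097 kW

COP = 4.8310, W = 1.9097 kW


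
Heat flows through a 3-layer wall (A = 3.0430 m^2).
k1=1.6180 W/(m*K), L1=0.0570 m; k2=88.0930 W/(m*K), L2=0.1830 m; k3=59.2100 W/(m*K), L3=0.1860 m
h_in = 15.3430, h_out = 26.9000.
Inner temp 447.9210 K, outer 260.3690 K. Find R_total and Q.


R_conv_in = 1/(15.3430*3.0430) = 0.0214
R_1 = 0.0570/(1.6180*3.0430) = 0.0116
R_2 = 0.1830/(88.0930*3.0430) = 0.0007
R_3 = 0.1860/(59.2100*3.0430) = 0.0010
R_conv_out = 1/(26.9000*3.0430) = 0.0122
R_total = 0.0469 K/W
Q = 187.5520 / 0.0469 = 3996.6883 W

R_total = 0.0469 K/W, Q = 3996.6883 W


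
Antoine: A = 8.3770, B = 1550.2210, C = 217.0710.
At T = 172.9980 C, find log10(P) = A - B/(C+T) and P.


C+T = 390.0690
B/(C+T) = 3.9742
log10(P) = 8.3770 - 3.9742 = 4.4028
P = 10^4.4028 = 25280.0245 mmHg

25280.0245 mmHg


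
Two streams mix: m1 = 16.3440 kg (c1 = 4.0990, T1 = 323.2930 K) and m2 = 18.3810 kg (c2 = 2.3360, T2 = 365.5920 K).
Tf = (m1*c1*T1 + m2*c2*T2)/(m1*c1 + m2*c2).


num = 37356.5045
den = 109.9321
Tf = 339.8144 K

339.8144 K


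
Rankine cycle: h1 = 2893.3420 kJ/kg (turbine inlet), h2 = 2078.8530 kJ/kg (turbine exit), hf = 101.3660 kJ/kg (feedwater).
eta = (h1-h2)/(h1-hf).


W = 814.4890 kJ/kg
Q_in = 2791.9760 kJ/kg
eta = 0.2917 = 29.1725%

eta = 29.1725%


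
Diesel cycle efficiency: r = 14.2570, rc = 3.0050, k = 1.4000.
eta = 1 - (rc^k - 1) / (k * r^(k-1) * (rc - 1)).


r^(k-1) = 2.8948
rc^k = 4.6664
eta = 0.5488 = 54.8782%

54.8782%


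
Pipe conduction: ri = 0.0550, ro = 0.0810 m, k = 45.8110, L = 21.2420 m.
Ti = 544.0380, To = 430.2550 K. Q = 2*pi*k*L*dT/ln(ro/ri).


dT = 113.7830 K
ln(ro/ri) = 0.3871
Q = 2*pi*45.8110*21.2420*113.7830 / 0.3871 = 1797137.6291 W

1797137.6291 W


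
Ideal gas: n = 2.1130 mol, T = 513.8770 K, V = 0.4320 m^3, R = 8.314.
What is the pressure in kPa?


P = nRT/V = 2.1130 * 8.314 * 513.8770 / 0.4320
= 9027.5249 / 0.4320 = 20897.0485 Pa = 20.8970 kPa

20.8970 kPa


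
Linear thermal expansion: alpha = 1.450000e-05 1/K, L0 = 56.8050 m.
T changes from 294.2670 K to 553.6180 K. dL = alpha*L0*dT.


dT = 259.3510 K
dL = 1.450000e-05 * 56.8050 * 259.3510 = 0.213620 m
L_final = 57.018620 m

dL = 0.213620 m


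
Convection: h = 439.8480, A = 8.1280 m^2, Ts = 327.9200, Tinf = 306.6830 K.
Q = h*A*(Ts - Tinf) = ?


dT = 21.2370 K
Q = 439.8480 * 8.1280 * 21.2370 = 75924.0705 W

75924.0705 W


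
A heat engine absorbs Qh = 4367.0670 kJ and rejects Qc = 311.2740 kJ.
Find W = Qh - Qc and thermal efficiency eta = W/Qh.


W = 4367.0670 - 311.2740 = 4055.7930 kJ
eta = 4055.7930 / 4367.0670 = 0.9287 = 92.8722%

W = 4055.7930 kJ, eta = 92.8722%


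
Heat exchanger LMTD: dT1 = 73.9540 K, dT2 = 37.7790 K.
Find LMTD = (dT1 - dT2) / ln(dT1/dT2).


dT1/dT2 = 1.9575
ln(dT1/dT2) = 0.6717
LMTD = 36.1750 / 0.6717 = 53.8567 K

53.8567 K


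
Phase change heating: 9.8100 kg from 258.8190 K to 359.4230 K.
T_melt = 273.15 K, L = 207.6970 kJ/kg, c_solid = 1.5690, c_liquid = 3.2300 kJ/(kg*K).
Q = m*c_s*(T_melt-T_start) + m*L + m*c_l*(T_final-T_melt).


Q1 (sensible, solid) = 9.8100 * 1.5690 * 14.3310 = 220.5812 kJ
Q2 (latent) = 9.8100 * 207.6970 = 2037.5076 kJ
Q3 (sensible, liquid) = 9.8100 * 3.2300 * 86.2730 = 2733.6722 kJ
Q_total = 4991.7609 kJ

4991.7609 kJ


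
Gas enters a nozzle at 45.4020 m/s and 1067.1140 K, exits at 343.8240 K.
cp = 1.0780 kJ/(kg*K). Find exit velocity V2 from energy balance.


dT = 723.2900 K
2*cp*1000*dT = 1559413.2400
V1^2 = 2061.3416
V2 = sqrt(1561474.5816) = 1249.5898 m/s

1249.5898 m/s


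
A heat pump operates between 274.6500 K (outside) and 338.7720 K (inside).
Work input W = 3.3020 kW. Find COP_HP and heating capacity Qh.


COP = 338.7720 / 64.1220 = 5.2832
Qh = 5.2832 * 3.3020 = 17.4453 kW

COP = 5.2832, Qh = 17.4453 kW


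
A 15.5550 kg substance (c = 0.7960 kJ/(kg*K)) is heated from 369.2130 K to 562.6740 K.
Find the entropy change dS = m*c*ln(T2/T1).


T2/T1 = 1.5240
ln(T2/T1) = 0.4213
dS = 15.5550 * 0.7960 * 0.4213 = 5.2168 kJ/K

5.2168 kJ/K


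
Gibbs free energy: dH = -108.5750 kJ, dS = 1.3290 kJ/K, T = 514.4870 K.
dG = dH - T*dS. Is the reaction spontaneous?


T*dS = 514.4870 * 1.3290 = 683.7532 kJ
dG = -108.5750 - 683.7532 = -792.3282 kJ (spontaneous)

dG = -792.3282 kJ, spontaneous


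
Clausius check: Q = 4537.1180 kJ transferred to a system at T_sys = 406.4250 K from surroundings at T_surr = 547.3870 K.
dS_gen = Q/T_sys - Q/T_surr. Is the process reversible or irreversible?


dS_sys = 4537.1180/406.4250 = 11.1635 kJ/K
dS_surr = -4537.1180/547.3870 = -8.2887 kJ/K
dS_gen = 11.1635 - 8.2887 = 2.8748 kJ/K (irreversible)

dS_gen = 2.8748 kJ/K, irreversible


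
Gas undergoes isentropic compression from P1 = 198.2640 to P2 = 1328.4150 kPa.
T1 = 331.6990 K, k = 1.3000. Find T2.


(k-1)/k = 0.2308
(P2/P1)^exp = 1.5511
T2 = 331.6990 * 1.5511 = 514.4940 K

514.4940 K


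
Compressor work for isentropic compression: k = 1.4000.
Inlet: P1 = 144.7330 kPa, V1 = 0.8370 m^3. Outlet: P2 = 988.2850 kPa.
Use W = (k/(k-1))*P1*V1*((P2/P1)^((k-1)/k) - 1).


(k-1)/k = 0.2857
(P2/P1)^exp = 1.7313
W = 3.5000 * 144.7330 * 0.8370 * (1.7313 - 1) = 310.0733 kJ

310.0733 kJ


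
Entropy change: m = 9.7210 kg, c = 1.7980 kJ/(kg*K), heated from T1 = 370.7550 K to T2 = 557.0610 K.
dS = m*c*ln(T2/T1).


T2/T1 = 1.5025
ln(T2/T1) = 0.4071
dS = 9.7210 * 1.7980 * 0.4071 = 7.1160 kJ/K

7.1160 kJ/K


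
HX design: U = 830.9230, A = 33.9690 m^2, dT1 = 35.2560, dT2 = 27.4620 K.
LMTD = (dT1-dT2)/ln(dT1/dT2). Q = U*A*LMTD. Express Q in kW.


LMTD = 31.1969 K
Q = 830.9230 * 33.9690 * 31.1969 = 880552.0164 W = 880.5520 kW

880.5520 kW


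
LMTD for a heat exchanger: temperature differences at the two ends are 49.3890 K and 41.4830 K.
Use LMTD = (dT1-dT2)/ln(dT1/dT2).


dT1/dT2 = 1.1906
ln(dT1/dT2) = 0.1744
LMTD = 7.9060 / 0.1744 = 45.3211 K

45.3211 K


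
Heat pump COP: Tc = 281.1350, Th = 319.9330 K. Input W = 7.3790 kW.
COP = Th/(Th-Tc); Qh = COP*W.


COP = 319.9330 / 38.7980 = 8.2461
Qh = 8.2461 * 7.3790 = 60.8481 kW

COP = 8.2461, Qh = 60.8481 kW


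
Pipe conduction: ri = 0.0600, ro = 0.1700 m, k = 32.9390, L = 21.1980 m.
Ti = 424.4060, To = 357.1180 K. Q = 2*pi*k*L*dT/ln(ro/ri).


dT = 67.2880 K
ln(ro/ri) = 1.0415
Q = 2*pi*32.9390*21.1980*67.2880 / 1.0415 = 283454.1020 W

283454.1020 W


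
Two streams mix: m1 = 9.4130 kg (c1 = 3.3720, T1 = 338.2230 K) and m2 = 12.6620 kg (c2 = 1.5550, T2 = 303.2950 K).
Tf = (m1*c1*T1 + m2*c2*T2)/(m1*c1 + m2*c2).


num = 16707.1127
den = 51.4300
Tf = 324.8512 K

324.8512 K


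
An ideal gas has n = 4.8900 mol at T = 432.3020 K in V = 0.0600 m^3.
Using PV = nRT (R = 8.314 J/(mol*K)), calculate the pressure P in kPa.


P = nRT/V = 4.8900 * 8.314 * 432.3020 / 0.0600
= 17575.4367 / 0.0600 = 292923.9445 Pa = 292.9239 kPa

292.9239 kPa


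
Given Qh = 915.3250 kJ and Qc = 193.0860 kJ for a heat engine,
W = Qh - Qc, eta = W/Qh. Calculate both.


W = 915.3250 - 193.0860 = 722.2390 kJ
eta = 722.2390 / 915.3250 = 0.7891 = 78.9052%

W = 722.2390 kJ, eta = 78.9052%


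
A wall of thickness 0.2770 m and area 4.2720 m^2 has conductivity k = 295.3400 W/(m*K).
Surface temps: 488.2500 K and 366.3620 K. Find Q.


dT = 121.8880 K
Q = 295.3400 * 4.2720 * 121.8880 / 0.2770 = 555181.1300 W

555181.1300 W


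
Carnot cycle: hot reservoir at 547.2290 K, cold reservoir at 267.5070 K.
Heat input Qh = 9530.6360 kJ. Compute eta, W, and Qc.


eta = 1 - 267.5070/547.2290 = 0.5112
W = 0.5112 * 9530.6360 = 4871.6873 kJ
Qc = 9530.6360 - 4871.6873 = 4658.9487 kJ

eta = 51.1161%, W = 4871.6873 kJ, Qc = 4658.9487 kJ


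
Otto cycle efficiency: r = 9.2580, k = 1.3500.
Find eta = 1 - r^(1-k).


r^(k-1) = 2.1791
eta = 1 - 1/2.1791 = 0.5411 = 54.1099%

54.1099%


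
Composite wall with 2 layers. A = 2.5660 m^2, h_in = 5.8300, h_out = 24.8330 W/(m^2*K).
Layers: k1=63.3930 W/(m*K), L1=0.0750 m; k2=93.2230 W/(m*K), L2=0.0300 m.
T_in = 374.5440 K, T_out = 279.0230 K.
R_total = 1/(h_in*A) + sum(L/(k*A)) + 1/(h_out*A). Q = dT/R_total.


R_conv_in = 1/(5.8300*2.5660) = 0.0668
R_1 = 0.0750/(63.3930*2.5660) = 0.0005
R_2 = 0.0300/(93.2230*2.5660) = 0.0001
R_conv_out = 1/(24.8330*2.5660) = 0.0157
R_total = 0.0831 K/W
Q = 95.5210 / 0.0831 = 1149.1154 W

R_total = 0.0831 K/W, Q = 1149.1154 W


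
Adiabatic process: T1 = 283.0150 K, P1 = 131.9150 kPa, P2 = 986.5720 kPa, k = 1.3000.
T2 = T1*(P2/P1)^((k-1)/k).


(k-1)/k = 0.2308
(P2/P1)^exp = 1.5909
T2 = 283.0150 * 1.5909 = 450.2602 K

450.2602 K


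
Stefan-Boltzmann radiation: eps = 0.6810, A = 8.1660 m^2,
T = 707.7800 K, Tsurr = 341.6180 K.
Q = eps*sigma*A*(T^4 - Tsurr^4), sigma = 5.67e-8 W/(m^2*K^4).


T^4 = 2.5095e+11
Tsurr^4 = 1.3620e+10
Q = 0.6810 * 5.67e-8 * 8.1660 * 2.3733e+11 = 74834.0558 W

74834.0558 W


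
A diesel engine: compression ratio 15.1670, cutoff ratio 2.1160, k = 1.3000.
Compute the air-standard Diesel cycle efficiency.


r^(k-1) = 2.2608
rc^k = 2.6495
eta = 0.4971 = 49.7096%

49.7096%


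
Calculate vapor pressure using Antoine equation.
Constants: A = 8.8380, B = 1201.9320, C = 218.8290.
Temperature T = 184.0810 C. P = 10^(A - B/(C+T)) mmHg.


C+T = 402.9100
B/(C+T) = 2.9831
log10(P) = 8.8380 - 2.9831 = 5.8549
P = 10^5.8549 = 715932.7910 mmHg

715932.7910 mmHg


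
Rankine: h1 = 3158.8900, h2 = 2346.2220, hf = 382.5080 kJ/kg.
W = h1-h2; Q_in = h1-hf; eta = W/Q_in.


W = 812.6680 kJ/kg
Q_in = 2776.3820 kJ/kg
eta = 0.2927 = 29.2708%

eta = 29.2708%


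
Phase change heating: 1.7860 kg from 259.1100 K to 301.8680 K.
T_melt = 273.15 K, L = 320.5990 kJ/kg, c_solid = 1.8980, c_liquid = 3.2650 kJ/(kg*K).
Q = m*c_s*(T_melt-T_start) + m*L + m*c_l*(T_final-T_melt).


Q1 (sensible, solid) = 1.7860 * 1.8980 * 14.0400 = 47.5932 kJ
Q2 (latent) = 1.7860 * 320.5990 = 572.5898 kJ
Q3 (sensible, liquid) = 1.7860 * 3.2650 * 28.7180 = 167.4630 kJ
Q_total = 787.6460 kJ

787.6460 kJ


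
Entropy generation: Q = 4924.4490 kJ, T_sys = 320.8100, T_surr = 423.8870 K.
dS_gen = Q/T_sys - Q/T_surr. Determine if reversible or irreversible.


dS_sys = 4924.4490/320.8100 = 15.3500 kJ/K
dS_surr = -4924.4490/423.8870 = -11.6174 kJ/K
dS_gen = 15.3500 - 11.6174 = 3.7327 kJ/K (irreversible)

dS_gen = 3.7327 kJ/K, irreversible


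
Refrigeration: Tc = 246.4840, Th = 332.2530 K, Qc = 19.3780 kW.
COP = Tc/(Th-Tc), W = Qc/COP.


COP = 246.4840 / 85.7690 = 2.8738
W = 19.3780 / 2.8738 = 6.7430 kW

COP = 2.8738, W = 6.7430 kW


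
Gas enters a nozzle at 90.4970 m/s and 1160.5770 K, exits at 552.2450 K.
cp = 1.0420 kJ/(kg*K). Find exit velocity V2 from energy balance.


dT = 608.3320 K
2*cp*1000*dT = 1267763.8880
V1^2 = 8189.7070
V2 = sqrt(1275953.5950) = 1129.5812 m/s

1129.5812 m/s


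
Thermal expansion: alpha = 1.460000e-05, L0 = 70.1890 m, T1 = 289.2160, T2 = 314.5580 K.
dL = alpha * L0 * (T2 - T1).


dT = 25.3420 K
dL = 1.460000e-05 * 70.1890 * 25.3420 = 0.025969 m
L_final = 70.214969 m

dL = 0.025969 m


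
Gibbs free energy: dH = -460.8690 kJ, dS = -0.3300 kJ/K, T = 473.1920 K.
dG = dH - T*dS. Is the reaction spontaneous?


T*dS = 473.1920 * -0.3300 = -156.1534 kJ
dG = -460.8690 + 156.1534 = -304.7156 kJ (spontaneous)

dG = -304.7156 kJ, spontaneous


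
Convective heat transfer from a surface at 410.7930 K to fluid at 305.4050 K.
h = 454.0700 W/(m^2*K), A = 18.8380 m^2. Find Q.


dT = 105.3880 K
Q = 454.0700 * 18.8380 * 105.3880 = 901464.7823 W

901464.7823 W


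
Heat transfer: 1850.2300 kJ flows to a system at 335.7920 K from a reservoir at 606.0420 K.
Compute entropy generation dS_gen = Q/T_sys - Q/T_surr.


dS_sys = 1850.2300/335.7920 = 5.5100 kJ/K
dS_surr = -1850.2300/606.0420 = -3.0530 kJ/K
dS_gen = 5.5100 - 3.0530 = 2.4571 kJ/K (irreversible)

dS_gen = 2.4571 kJ/K, irreversible


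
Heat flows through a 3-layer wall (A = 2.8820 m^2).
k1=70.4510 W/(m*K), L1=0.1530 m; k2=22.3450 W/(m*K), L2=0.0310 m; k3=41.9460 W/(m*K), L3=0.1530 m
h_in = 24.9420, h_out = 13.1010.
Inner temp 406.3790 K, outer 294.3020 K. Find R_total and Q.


R_conv_in = 1/(24.9420*2.8820) = 0.0139
R_1 = 0.1530/(70.4510*2.8820) = 0.0008
R_2 = 0.0310/(22.3450*2.8820) = 0.0005
R_3 = 0.1530/(41.9460*2.8820) = 0.0013
R_conv_out = 1/(13.1010*2.8820) = 0.0265
R_total = 0.0429 K/W
Q = 112.0770 / 0.0429 = 2612.6893 W

R_total = 0.0429 K/W, Q = 2612.6893 W


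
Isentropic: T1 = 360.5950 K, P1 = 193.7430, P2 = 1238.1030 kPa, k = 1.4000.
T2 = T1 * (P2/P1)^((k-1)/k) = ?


(k-1)/k = 0.2857
(P2/P1)^exp = 1.6988
T2 = 360.5950 * 1.6988 = 612.5920 K

612.5920 K


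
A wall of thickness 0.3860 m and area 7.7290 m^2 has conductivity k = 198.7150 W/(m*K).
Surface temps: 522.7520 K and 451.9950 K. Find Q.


dT = 70.7570 K
Q = 198.7150 * 7.7290 * 70.7570 / 0.3860 = 281537.3801 W

281537.3801 W


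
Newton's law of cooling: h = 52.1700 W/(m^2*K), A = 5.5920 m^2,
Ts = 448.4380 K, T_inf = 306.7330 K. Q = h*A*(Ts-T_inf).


dT = 141.7050 K
Q = 52.1700 * 5.5920 * 141.7050 = 41340.2572 W

41340.2572 W


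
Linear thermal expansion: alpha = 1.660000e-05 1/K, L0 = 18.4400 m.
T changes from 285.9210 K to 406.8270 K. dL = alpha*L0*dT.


dT = 120.9060 K
dL = 1.660000e-05 * 18.4400 * 120.9060 = 0.037010 m
L_final = 18.477010 m

dL = 0.037010 m


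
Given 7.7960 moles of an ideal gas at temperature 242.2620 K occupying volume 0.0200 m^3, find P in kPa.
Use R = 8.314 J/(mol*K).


P = nRT/V = 7.7960 * 8.314 * 242.2620 / 0.0200
= 15702.4402 / 0.0200 = 785122.0113 Pa = 785.1220 kPa

785.1220 kPa


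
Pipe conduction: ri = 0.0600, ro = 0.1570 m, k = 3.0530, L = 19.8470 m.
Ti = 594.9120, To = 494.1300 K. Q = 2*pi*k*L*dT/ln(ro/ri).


dT = 100.7820 K
ln(ro/ri) = 0.9619
Q = 2*pi*3.0530*19.8470*100.7820 / 0.9619 = 39889.0808 W

39889.0808 W


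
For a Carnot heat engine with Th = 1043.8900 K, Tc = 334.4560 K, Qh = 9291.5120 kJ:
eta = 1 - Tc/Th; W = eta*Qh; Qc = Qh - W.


eta = 1 - 334.4560/1043.8900 = 0.6796
W = 0.6796 * 9291.5120 = 6314.5681 kJ
Qc = 9291.5120 - 6314.5681 = 2976.9439 kJ

eta = 67.9606%, W = 6314.5681 kJ, Qc = 2976.9439 kJ


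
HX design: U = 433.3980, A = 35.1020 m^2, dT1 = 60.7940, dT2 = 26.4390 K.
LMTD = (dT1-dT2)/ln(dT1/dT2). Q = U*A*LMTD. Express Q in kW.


LMTD = 41.2598 K
Q = 433.3980 * 35.1020 * 41.2598 = 627690.7925 W = 627.6908 kW

627.6908 kW


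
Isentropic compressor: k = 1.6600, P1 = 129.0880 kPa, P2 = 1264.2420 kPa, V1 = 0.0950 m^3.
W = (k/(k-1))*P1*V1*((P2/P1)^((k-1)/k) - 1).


(k-1)/k = 0.3976
(P2/P1)^exp = 2.4774
W = 2.5152 * 129.0880 * 0.0950 * (2.4774 - 1) = 45.5681 kJ

45.5681 kJ


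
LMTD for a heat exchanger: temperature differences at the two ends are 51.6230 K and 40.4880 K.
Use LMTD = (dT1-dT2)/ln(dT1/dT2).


dT1/dT2 = 1.2750
ln(dT1/dT2) = 0.2430
LMTD = 11.1350 / 0.2430 = 45.8303 K

45.8303 K


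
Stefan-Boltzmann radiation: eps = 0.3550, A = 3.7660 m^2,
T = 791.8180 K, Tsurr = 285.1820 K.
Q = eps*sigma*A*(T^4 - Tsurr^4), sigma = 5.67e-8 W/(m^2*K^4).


T^4 = 3.9310e+11
Tsurr^4 = 6.6144e+09
Q = 0.3550 * 5.67e-8 * 3.7660 * 3.8648e+11 = 29297.0228 W

29297.0228 W


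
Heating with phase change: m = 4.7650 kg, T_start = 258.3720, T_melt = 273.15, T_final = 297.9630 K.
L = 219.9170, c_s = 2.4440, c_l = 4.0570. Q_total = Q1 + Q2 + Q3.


Q1 (sensible, solid) = 4.7650 * 2.4440 * 14.7780 = 172.0996 kJ
Q2 (latent) = 4.7650 * 219.9170 = 1047.9045 kJ
Q3 (sensible, liquid) = 4.7650 * 4.0570 * 24.8130 = 479.6751 kJ
Q_total = 1699.6792 kJ

1699.6792 kJ


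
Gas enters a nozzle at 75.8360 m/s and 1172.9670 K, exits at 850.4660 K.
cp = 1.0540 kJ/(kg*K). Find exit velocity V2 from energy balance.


dT = 322.5010 K
2*cp*1000*dT = 679832.1080
V1^2 = 5751.0989
V2 = sqrt(685583.2069) = 827.9995 m/s

827.9995 m/s


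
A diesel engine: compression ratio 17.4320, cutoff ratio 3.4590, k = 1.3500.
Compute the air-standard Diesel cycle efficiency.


r^(k-1) = 2.7194
rc^k = 5.3405
eta = 0.5192 = 51.9185%

51.9185%


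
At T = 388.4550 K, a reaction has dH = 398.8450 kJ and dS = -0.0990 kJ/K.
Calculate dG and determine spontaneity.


T*dS = 388.4550 * -0.0990 = -38.4570 kJ
dG = 398.8450 + 38.4570 = 437.3020 kJ (non-spontaneous)

dG = 437.3020 kJ, non-spontaneous


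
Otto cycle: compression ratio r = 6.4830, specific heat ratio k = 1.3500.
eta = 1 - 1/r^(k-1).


r^(k-1) = 1.9236
eta = 1 - 1/1.9236 = 0.4801 = 48.0150%

48.0150%


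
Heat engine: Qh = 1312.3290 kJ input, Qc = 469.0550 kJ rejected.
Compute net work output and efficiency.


W = 1312.3290 - 469.0550 = 843.2740 kJ
eta = 843.2740 / 1312.3290 = 0.6426 = 64.2578%

W = 843.2740 kJ, eta = 64.2578%


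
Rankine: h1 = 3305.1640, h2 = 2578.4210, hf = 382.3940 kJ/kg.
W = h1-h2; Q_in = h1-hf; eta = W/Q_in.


W = 726.7430 kJ/kg
Q_in = 2922.7700 kJ/kg
eta = 0.2486 = 24.8649%

eta = 24.8649%


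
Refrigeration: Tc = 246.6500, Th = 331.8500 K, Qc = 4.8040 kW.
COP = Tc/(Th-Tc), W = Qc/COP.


COP = 246.6500 / 85.2000 = 2.8950
W = 4.8040 / 2.8950 = 1.6594 kW

COP = 2.8950, W = 1.6594 kW


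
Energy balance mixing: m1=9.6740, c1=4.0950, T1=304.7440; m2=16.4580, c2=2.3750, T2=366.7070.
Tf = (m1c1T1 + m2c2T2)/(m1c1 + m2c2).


num = 26406.1942
den = 78.7028
Tf = 335.5179 K

335.5179 K


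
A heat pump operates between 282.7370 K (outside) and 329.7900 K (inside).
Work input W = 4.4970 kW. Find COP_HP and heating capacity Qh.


COP = 329.7900 / 47.0530 = 7.0089
Qh = 7.0089 * 4.4970 = 31.5190 kW

COP = 7.0089, Qh = 31.5190 kW


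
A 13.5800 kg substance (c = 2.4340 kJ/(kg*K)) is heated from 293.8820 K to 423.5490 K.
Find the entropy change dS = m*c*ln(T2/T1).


T2/T1 = 1.4412
ln(T2/T1) = 0.3655
dS = 13.5800 * 2.4340 * 0.3655 = 12.0808 kJ/K

12.0808 kJ/K


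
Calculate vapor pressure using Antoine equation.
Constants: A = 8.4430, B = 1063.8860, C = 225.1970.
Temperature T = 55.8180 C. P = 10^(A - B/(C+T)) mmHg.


C+T = 281.0150
B/(C+T) = 3.7859
log10(P) = 8.4430 - 3.7859 = 4.6571
P = 10^4.6571 = 45407.8478 mmHg

45407.8478 mmHg


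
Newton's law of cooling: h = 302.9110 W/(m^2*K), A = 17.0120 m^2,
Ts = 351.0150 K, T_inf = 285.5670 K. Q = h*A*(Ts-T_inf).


dT = 65.4480 K
Q = 302.9110 * 17.0120 * 65.4480 = 337261.5242 W

337261.5242 W


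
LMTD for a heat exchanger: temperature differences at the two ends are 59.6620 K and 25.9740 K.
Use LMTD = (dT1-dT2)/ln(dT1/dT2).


dT1/dT2 = 2.2970
ln(dT1/dT2) = 0.8316
LMTD = 33.6880 / 0.8316 = 40.5099 K

40.5099 K


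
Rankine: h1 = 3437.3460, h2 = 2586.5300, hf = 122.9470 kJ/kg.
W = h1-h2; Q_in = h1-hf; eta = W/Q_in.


W = 850.8160 kJ/kg
Q_in = 3314.3990 kJ/kg
eta = 0.2567 = 25.6703%

eta = 25.6703%


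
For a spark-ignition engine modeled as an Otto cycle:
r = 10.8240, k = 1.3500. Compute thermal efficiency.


r^(k-1) = 2.3016
eta = 1 - 1/2.3016 = 0.5655 = 56.5526%

56.5526%


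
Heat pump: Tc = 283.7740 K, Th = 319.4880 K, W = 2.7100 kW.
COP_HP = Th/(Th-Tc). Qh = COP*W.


COP = 319.4880 / 35.7140 = 8.9457
Qh = 8.9457 * 2.7100 = 24.2429 kW

COP = 8.9457, Qh = 24.2429 kW


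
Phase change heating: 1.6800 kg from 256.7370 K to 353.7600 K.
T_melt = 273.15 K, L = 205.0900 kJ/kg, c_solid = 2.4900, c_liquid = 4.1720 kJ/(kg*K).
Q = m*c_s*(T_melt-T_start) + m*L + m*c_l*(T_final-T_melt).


Q1 (sensible, solid) = 1.6800 * 2.4900 * 16.4130 = 68.6589 kJ
Q2 (latent) = 1.6800 * 205.0900 = 344.5512 kJ
Q3 (sensible, liquid) = 1.6800 * 4.1720 * 80.6100 = 564.9923 kJ
Q_total = 978.2023 kJ

978.2023 kJ


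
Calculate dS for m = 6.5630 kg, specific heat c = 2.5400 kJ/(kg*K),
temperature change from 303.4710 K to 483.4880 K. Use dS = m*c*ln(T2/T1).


T2/T1 = 1.5932
ln(T2/T1) = 0.4657
dS = 6.5630 * 2.5400 * 0.4657 = 7.7639 kJ/K

7.7639 kJ/K


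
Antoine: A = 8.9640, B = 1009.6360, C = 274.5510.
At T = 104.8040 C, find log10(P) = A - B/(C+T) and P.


C+T = 379.3550
B/(C+T) = 2.6615
log10(P) = 8.9640 - 2.6615 = 6.3025
P = 10^6.3025 = 2006992.2220 mmHg

2006992.2220 mmHg


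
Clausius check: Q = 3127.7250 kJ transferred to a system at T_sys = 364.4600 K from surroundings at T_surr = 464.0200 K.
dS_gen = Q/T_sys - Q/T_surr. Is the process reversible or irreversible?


dS_sys = 3127.7250/364.4600 = 8.5818 kJ/K
dS_surr = -3127.7250/464.0200 = -6.7405 kJ/K
dS_gen = 8.5818 - 6.7405 = 1.8413 kJ/K (irreversible)

dS_gen = 1.8413 kJ/K, irreversible


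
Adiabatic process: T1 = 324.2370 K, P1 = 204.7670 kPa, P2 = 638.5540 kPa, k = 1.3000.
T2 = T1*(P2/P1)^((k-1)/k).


(k-1)/k = 0.2308
(P2/P1)^exp = 1.3001
T2 = 324.2370 * 1.3001 = 421.5491 K

421.5491 K


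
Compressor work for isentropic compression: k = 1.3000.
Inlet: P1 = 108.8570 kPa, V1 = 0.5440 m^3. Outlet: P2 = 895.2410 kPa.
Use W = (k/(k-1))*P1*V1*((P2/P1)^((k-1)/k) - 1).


(k-1)/k = 0.2308
(P2/P1)^exp = 1.6262
W = 4.3333 * 108.8570 * 0.5440 * (1.6262 - 1) = 160.6898 kJ

160.6898 kJ


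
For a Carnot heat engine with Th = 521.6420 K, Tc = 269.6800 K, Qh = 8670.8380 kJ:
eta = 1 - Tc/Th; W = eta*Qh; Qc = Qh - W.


eta = 1 - 269.6800/521.6420 = 0.4830
W = 0.4830 * 8670.8380 = 4188.1629 kJ
Qc = 8670.8380 - 4188.1629 = 4482.6751 kJ

eta = 48.3017%, W = 4188.1629 kJ, Qc = 4482.6751 kJ


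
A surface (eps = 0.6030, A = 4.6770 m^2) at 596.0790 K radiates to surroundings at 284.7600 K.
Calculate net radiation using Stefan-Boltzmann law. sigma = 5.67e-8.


T^4 = 1.2625e+11
Tsurr^4 = 6.5753e+09
Q = 0.6030 * 5.67e-8 * 4.6770 * 1.1967e+11 = 19136.0847 W

19136.0847 W


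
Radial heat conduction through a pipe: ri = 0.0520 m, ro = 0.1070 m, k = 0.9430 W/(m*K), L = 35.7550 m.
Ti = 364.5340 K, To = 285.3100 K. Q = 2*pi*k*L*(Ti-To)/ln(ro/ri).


dT = 79.2240 K
ln(ro/ri) = 0.7216
Q = 2*pi*0.9430*35.7550*79.2240 / 0.7216 = 23259.3484 W

23259.3484 W


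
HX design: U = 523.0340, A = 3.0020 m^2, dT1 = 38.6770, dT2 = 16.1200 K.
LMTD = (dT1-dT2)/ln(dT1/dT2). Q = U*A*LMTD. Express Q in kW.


LMTD = 25.7740 K
Q = 523.0340 * 3.0020 * 25.7740 = 40468.9928 W = 40.4690 kW

40.4690 kW


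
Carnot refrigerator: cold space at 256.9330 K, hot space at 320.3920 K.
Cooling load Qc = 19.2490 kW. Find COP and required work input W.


COP = 256.9330 / 63.4590 = 4.0488
W = 19.2490 / 4.0488 = 4.7542 kW

COP = 4.0488, W = 4.7542 kW


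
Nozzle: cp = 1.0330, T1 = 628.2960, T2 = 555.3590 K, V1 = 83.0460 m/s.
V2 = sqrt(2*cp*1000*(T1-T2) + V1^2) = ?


dT = 72.9370 K
2*cp*1000*dT = 150687.8420
V1^2 = 6896.6381
V2 = sqrt(157584.4801) = 396.9691 m/s

396.9691 m/s


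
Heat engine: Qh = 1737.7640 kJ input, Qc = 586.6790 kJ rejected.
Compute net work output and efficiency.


W = 1737.7640 - 586.6790 = 1151.0850 kJ
eta = 1151.0850 / 1737.7640 = 0.6624 = 66.2394%

W = 1151.0850 kJ, eta = 66.2394%


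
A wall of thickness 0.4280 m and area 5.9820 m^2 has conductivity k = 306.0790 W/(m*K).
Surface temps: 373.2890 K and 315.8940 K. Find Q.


dT = 57.3950 K
Q = 306.0790 * 5.9820 * 57.3950 / 0.4280 = 245533.2055 W

245533.2055 W


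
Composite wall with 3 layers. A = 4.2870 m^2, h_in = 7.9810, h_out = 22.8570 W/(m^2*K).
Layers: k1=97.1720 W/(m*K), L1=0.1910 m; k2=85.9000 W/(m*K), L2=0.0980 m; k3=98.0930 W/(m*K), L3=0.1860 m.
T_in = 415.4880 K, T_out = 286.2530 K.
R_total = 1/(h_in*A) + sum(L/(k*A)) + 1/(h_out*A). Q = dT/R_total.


R_conv_in = 1/(7.9810*4.2870) = 0.0292
R_1 = 0.1910/(97.1720*4.2870) = 0.0005
R_2 = 0.0980/(85.9000*4.2870) = 0.0003
R_3 = 0.1860/(98.0930*4.2870) = 0.0004
R_conv_out = 1/(22.8570*4.2870) = 0.0102
R_total = 0.0406 K/W
Q = 129.2350 / 0.0406 = 3183.1598 W

R_total = 0.0406 K/W, Q = 3183.1598 W


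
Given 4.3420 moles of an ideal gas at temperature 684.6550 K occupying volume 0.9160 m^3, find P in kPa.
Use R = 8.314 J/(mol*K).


P = nRT/V = 4.3420 * 8.314 * 684.6550 / 0.9160
= 24715.6265 / 0.9160 = 26982.1250 Pa = 26.9821 kPa

26.9821 kPa


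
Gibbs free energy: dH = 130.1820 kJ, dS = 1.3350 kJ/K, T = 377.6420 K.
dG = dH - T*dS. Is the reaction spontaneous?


T*dS = 377.6420 * 1.3350 = 504.1521 kJ
dG = 130.1820 - 504.1521 = -373.9701 kJ (spontaneous)

dG = -373.9701 kJ, spontaneous


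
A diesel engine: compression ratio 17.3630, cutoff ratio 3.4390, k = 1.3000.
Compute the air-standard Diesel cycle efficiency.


r^(k-1) = 2.3544
rc^k = 4.9815
eta = 0.4667 = 46.6657%

46.6657%


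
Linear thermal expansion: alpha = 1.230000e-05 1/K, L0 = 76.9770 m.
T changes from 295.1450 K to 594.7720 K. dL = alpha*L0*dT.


dT = 299.6270 K
dL = 1.230000e-05 * 76.9770 * 299.6270 = 0.283692 m
L_final = 77.260692 m

dL = 0.283692 m


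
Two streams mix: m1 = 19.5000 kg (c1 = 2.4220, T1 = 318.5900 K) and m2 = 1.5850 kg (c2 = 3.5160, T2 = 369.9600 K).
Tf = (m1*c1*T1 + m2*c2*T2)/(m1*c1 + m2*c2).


num = 17108.4224
den = 52.8019
Tf = 324.0117 K

324.0117 K
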